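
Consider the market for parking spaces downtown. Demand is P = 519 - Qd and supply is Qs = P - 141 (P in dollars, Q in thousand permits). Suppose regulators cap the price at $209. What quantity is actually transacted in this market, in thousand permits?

68

Rearranging demand gives Qd = 519 - P. In a free market, 519 - P = P - 141 gives the equilibrium P* = 330, Q* = 189.
Because the ceiling (209) lies below the market-clearing price, it is binding.
At P = 209: Qd = 519 - 209 = 310 and Qs = 209 - 141 = 68.
The quantity actually transacted is the short side, supply: 68.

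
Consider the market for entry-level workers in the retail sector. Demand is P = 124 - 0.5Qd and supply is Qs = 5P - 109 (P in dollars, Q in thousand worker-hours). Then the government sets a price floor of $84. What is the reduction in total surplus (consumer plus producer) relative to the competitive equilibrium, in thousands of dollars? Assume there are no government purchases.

Rearranging demand gives Qd = 248 - 2P. Setting quantity demanded equal to quantity supplied, 248 - 2P = 5P - 109, gives P* = 51 and Q* = 146.
Since 84 > 51, the floor is binding.
At P = 84: Qd = 248 - 2·84 = 80 and Qs = 5·84 - 109 = 311.
Quantity traded falls to 80. At Q = 80 the demand price is (248 - 80)/2 = 84 and the supply price is (109 + 80)/5 = 37.8.
Deadweight loss = ½ · (84 - 37.8) · (146 - 80) = ½ · 46.2 · 66 = 1524.6.

1524.6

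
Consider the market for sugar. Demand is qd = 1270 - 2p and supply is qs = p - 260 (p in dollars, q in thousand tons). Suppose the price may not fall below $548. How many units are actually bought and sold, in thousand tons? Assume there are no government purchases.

174

Equilibrium: 1270 - 2p = p - 260, so 1530 = 3p and p* = 510, q* = 250.
Because the floor (548) lies above the market-clearing price, it is binding.
At p = 548: qd = 1270 - 2·548 = 174 and qs = 548 - 260 = 288.
The quantity actually transacted is the short side, demand: 174.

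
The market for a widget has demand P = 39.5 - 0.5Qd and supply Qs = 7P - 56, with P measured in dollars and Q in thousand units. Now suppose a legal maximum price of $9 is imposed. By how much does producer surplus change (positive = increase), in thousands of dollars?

Rearranging demand gives Qd = 79 - 2P. Without the control the market clears where 79 - 2P = 7P - 56, i.e. P* = 15 and Q* = 49.
Since 9 < 15, the ceiling is binding.
At P = 9: Qd = 79 - 2·9 = 61 and Qs = 7·9 - 56 = 7.
Producer surplus without the control is ½ · (15 - 8) · 49 = 171.5.
With the ceiling, producers sell 7 units at 9, so PS = ½ · (9 - 8) · 7 = 3.5.
Change in producer surplus = 3.5 - 171.5 = -168.

-168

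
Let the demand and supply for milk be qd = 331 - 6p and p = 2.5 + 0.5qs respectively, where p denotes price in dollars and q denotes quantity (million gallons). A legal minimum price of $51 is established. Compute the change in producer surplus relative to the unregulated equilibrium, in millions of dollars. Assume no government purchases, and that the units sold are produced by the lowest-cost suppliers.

-504

Rearranging supply gives qs = 2p - 5. In a free market, 331 - 6p = 2p - 5 gives the equilibrium p* = 42, q* = 79.
Since 51 > 42, the floor is binding.
At p = 51: qd = 331 - 6·51 = 25 and qs = 2·51 - 5 = 97.
Producer surplus without the control is ½ · (42 - 2.5) · 79 = 1560.25.
With the floor, 25 units are sold at 51. The supply price at q = 25 is 15, so PS = ½ · [(51 - 2.5) + (51 - 15)] · 25 = 1056.25.
Change in producer surplus = 1056.25 - 1560.25 = -504.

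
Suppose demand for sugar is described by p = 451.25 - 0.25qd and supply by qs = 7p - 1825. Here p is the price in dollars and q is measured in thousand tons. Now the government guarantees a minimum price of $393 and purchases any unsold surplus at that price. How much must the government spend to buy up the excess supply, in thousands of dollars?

272349

Rearranging demand gives qd = 1805 - 4p. Equilibrium: 1805 - 4p = 7p - 1825, so 3630 = 11p and p* = 330, q* = 485.
Because the floor (393) lies above the market-clearing price, it is binding.
At p = 393: qd = 1805 - 4·393 = 233 and qs = 7·393 - 1825 = 926.
Surplus = qs - qd = 693.
Government expenditure = surplus × support price = 693 × 393 = 272349.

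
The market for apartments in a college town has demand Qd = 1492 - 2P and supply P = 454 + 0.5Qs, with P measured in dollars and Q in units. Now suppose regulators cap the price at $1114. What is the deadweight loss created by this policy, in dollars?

Rearranging supply gives Qs = 2P - 908. In a free market, 1492 - 2P = 2P - 908 gives the equilibrium P* = 600, Q* = 292.
Since 1114 is above P* = 600, the ceiling does not bind and the free-market outcome prevails.
Since the control does not bind, no trades are prevented and deadweight loss is zero.

0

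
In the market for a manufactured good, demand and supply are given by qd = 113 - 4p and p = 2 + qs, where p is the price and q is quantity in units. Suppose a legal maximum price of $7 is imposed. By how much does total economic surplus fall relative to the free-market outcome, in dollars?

Rearranging supply gives qs = p - 2. Equilibrium: 113 - 4p = p - 2, so 115 = 5p and p* = 23, q* = 21.
The ceiling of 7 is below the equilibrium price 23, so it binds.
At p = 7: qd = 113 - 4·7 = 85 and qs = 7 - 2 = 5.
Quantity traded falls to 5. At q = 5 the demand price is (113 - 5)/4 = 27 and the supply price is 2 + 5 = 7.
Deadweight loss = ½ · (27 - 7) · (21 - 5) = ½ · 20 · 16 = 160.

160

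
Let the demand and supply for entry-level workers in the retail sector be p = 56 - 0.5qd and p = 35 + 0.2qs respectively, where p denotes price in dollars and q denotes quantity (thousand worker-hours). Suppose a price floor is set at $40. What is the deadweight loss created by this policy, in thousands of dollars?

0

Rearranging demand gives qd = 112 - 2p; rearranging supply gives qs = 5p - 175. In a free market, 112 - 2p = 5p - 175 gives the equilibrium p* = 41, q* = 30.
Since 40 is below p* = 41, the floor does not bind and the free-market outcome prevails.
Since the control does not bind, no trades are prevented and deadweight loss is zero.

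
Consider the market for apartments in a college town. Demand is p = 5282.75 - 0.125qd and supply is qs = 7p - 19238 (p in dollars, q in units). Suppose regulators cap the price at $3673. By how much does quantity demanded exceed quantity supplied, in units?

Rearranging demand gives qd = 42262 - 8p. Without the control the market clears where 42262 - 8p = 7p - 19238, i.e. p* = 4100 and q* = 9462.
The ceiling of 3673 is below the equilibrium price 4100, so it binds.
At p = 3673: qd = 42262 - 8·3673 = 12878 and qs = 7·3673 - 19238 = 6473.
Shortage = qd - qs = 12878 - 6473 = 6405.

6405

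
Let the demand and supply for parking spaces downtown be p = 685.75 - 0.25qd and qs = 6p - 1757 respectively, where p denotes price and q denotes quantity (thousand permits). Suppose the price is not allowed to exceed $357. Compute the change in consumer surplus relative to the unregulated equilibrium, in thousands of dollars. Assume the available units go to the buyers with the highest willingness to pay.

-3115.5

Rearranging demand gives qd = 2743 - 4p. Equilibrium: 2743 - 4p = 6p - 1757, so 4500 = 10p and p* = 450, q* = 943.
Since 357 < 450, the ceiling is binding.
At p = 357: qd = 2743 - 4·357 = 1315 and qs = 6·357 - 1757 = 385.
Consumer surplus without the control is ½ · (685.75 - 450) · 943 = 111156.125.
With the ceiling, 385 units are sold at 357 (assume they go to the highest-value buyers). The demand price at q = 385 is 589.5, so CS = ½ · [(685.75 - 357) + (589.5 - 357)] · 385 = 108040.625.
Change in consumer surplus = 108040.625 - 111156.125 = -3115.5.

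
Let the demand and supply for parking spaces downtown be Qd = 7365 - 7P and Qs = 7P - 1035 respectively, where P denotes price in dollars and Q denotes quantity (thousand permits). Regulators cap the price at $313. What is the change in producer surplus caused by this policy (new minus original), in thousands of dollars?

-620063.5

Without the control the market clears where 7365 - 7P = 7P - 1035, i.e. P* = 600 and Q* = 3165.
Since 313 < 600, the ceiling is binding.
At P = 313: Qd = 7365 - 7·313 = 5174 and Qs = 7·313 - 1035 = 1156.
Producer surplus without the control is ½ · (600 - 1035/7) · 3165 = 10017225/14.
With the ceiling, producers sell 1156 units at 313, so PS = ½ · (313 - 1035/7) · 1156 = 668168/7.
Change in producer surplus = 668168/7 - 10017225/14 = -620063.5.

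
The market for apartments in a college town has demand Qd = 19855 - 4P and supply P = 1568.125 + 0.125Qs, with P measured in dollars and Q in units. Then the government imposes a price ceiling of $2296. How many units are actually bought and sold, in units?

5823

Rearranging supply gives Qs = 8P - 12545. In a free market, 19855 - 4P = 8P - 12545 gives the equilibrium P* = 2700, Q* = 9055.
Since 2296 < 2700, the ceiling is binding.
At P = 2296: Qd = 19855 - 4·2296 = 10671 and Qs = 8·2296 - 12545 = 5823.
The quantity actually transacted is the short side, supply: 5823.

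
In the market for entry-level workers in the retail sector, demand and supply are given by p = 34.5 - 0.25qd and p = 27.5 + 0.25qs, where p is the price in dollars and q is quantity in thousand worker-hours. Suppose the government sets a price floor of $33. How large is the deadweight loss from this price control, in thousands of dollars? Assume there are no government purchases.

16

Rearranging demand gives qd = 138 - 4p; rearranging supply gives qs = 4p - 110. Setting quantity demanded equal to quantity supplied, 138 - 4p = 4p - 110, gives p* = 31 and q* = 14.
Since 33 > 31, the floor is binding.
At p = 33: qd = 138 - 4·33 = 6 and qs = 4·33 - 110 = 22.
Quantity traded falls to 6. At q = 6 the demand price is (138 - 6)/4 = 33 and the supply price is (110 + 6)/4 = 29.
Deadweight loss = ½ · (33 - 29) · (14 - 6) = ½ · 4 · 8 = 16.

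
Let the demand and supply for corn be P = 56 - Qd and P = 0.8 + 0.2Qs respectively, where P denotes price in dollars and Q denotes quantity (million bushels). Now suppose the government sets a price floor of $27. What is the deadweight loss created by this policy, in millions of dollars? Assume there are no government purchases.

173.4

Rearranging demand gives Qd = 56 - P; rearranging supply gives Qs = 5P - 4. In a free market, 56 - P = 5P - 4 gives the equilibrium P* = 10, Q* = 46.
The floor of 27 is above the equilibrium price 10, so it binds.
At P = 27: Qd = 56 - 27 = 29 and Qs = 5·27 - 4 = 131.
Quantity traded falls to 29. At Q = 29 the demand price is 56 - 29 = 27 and the supply price is (4 + 29)/5 = 6.6.
Deadweight loss = ½ · (27 - 6.6) · (46 - 29) = ½ · 20.4 · 17 = 173.4.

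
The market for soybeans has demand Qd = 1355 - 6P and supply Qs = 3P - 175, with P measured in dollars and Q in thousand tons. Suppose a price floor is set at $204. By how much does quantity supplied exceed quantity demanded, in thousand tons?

306

Equilibrium: 1355 - 6P = 3P - 175, so 1530 = 9P and P* = 170, Q* = 335.
Since 204 > 170, the floor is binding.
At P = 204: Qd = 1355 - 6·204 = 131 and Qs = 3·204 - 175 = 437.
Surplus = Qs - Qd = 437 - 131 = 306.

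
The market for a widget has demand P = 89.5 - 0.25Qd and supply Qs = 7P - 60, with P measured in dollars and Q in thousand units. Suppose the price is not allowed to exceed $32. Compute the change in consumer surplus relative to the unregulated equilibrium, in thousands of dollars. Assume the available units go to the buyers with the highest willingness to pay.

Rearranging demand gives Qd = 358 - 4P. Without the control the market clears where 358 - 4P = 7P - 60, i.e. P* = 38 and Q* = 206.
The ceiling of 32 is below the equilibrium price 38, so it binds.
At P = 32: Qd = 358 - 4·32 = 230 and Qs = 7·32 - 60 = 164.
Consumer surplus without the control is ½ · (89.5 - 38) · 206 = 5304.5.
With the ceiling, 164 units are sold at 32 (assume they go to the highest-value buyers). The demand price at Q = 164 is 48.5, so CS = ½ · [(89.5 - 32) + (48.5 - 32)] · 164 = 6068.
Change in consumer surplus = 6068 - 5304.5 = 763.5.

763.5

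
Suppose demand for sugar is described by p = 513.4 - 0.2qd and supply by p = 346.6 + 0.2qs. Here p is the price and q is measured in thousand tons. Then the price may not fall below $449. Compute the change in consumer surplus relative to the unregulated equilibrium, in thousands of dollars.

-7020.5

Rearranging demand gives qd = 2567 - 5p; rearranging supply gives qs = 5p - 1733. Without the control the market clears where 2567 - 5p = 5p - 1733, i.e. p* = 430 and q* = 417.
Since 449 > 430, the floor is binding.
At p = 449: qd = 2567 - 5·449 = 322 and qs = 5·449 - 1733 = 512.
Consumer surplus without the control is ½ · (513.4 - 430) · 417 = 17388.9.
With the floor, consumers buy 322 units at 449, so CS = ½ · (513.4 - 449) · 322 = 10368.4.
Change in consumer surplus = 10368.4 - 17388.9 = -7020.5.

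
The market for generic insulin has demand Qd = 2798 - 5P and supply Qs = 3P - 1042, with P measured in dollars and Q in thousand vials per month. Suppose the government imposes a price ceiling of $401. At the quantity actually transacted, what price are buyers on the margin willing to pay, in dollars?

527.4

Equilibrium: 2798 - 5P = 3P - 1042, so 3840 = 8P and P* = 480, Q* = 398.
Since 401 < 480, the ceiling is binding.
At P = 401: Qd = 2798 - 5·401 = 793 and Qs = 3·401 - 1042 = 161.
Only 161 units reach the market. On the demand curve, the marginal buyer's willingness to pay at Q = 161 is (2798 - 161)/5 = 527.4.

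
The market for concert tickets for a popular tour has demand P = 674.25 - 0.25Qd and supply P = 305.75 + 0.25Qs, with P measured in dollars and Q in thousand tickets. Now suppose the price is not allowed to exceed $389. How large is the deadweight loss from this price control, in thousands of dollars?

40804

Rearranging demand gives Qd = 2697 - 4P; rearranging supply gives Qs = 4P - 1223. Equilibrium: 2697 - 4P = 4P - 1223, so 3920 = 8P and P* = 490, Q* = 737.
Since 389 < 490, the ceiling is binding.
At P = 389: Qd = 2697 - 4·389 = 1141 and Qs = 4·389 - 1223 = 333.
Quantity traded falls to 333. At Q = 333 the demand price is (2697 - 333)/4 = 591 and the supply price is (1223 + 333)/4 = 389.
Deadweight loss = ½ · (591 - 389) · (737 - 333) = ½ · 202 · 404 = 40804.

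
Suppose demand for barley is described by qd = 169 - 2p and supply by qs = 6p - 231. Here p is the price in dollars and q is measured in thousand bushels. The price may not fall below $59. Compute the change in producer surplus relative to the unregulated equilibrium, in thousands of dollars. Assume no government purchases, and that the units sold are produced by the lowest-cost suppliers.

432

Equilibrium: 169 - 2p = 6p - 231, so 400 = 8p and p* = 50, q* = 69.
Because the floor (59) lies above the market-clearing price, it is binding.
At p = 59: qd = 169 - 2·59 = 51 and qs = 6·59 - 231 = 123.
Producer surplus without the control is ½ · (50 - 38.5) · 69 = 396.75.
With the floor, 51 units are sold at 59. The supply price at q = 51 is 47, so PS = ½ · [(59 - 38.5) + (59 - 47)] · 51 = 828.75.
Change in producer surplus = 828.75 - 396.75 = 432.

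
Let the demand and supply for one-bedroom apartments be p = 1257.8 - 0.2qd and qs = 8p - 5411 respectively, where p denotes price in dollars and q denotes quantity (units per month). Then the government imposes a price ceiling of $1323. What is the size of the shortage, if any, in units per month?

Rearranging demand gives qd = 6289 - 5p. In a free market, 6289 - 5p = 8p - 5411 gives the equilibrium p* = 900, q* = 1789.
Since 1323 is above p* = 900, the ceiling does not bind and the free-market outcome prevails.
Since the control does not bind, there is no shortage.

0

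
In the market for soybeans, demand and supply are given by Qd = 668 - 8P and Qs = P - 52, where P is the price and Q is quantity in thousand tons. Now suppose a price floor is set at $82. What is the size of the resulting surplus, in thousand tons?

18

Equilibrium: 668 - 8P = P - 52, so 720 = 9P and P* = 80, Q* = 28.
Since 82 > 80, the floor is binding.
At P = 82: Qd = 668 - 8·82 = 12 and Qs = 82 - 52 = 30.
Surplus = Qs - Qd = 30 - 12 = 18.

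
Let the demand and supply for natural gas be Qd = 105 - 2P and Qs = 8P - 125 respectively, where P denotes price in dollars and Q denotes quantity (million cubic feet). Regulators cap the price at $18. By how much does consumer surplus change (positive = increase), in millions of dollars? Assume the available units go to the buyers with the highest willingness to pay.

Without the control the market clears where 105 - 2P = 8P - 125, i.e. P* = 23 and Q* = 59.
The ceiling of 18 is below the equilibrium price 23, so it binds.
At P = 18: Qd = 105 - 2·18 = 69 and Qs = 8·18 - 125 = 19.
Consumer surplus without the control is ½ · (52.5 - 23) · 59 = 870.25.
With the ceiling, 19 units are sold at 18 (assume they go to the highest-value buyers). The demand price at Q = 19 is 43, so CS = ½ · [(52.5 - 18) + (43 - 18)] · 19 = 565.25.
Change in consumer surplus = 565.25 - 870.25 = -305.

-305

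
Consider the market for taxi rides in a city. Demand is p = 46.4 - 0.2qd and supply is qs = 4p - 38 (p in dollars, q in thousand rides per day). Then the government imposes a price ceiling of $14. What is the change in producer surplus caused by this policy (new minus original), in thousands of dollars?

Rearranging demand gives qd = 232 - 5p. Setting quantity demanded equal to quantity supplied, 232 - 5p = 4p - 38, gives p* = 30 and q* = 82.
The ceiling of 14 is below the equilibrium price 30, so it binds.
At p = 14: qd = 232 - 5·14 = 162 and qs = 4·14 - 38 = 18.
Producer surplus without the control is ½ · (30 - 9.5) · 82 = 840.5.
With the ceiling, producers sell 18 units at 14, so PS = ½ · (14 - 9.5) · 18 = 40.5.
Change in producer surplus = 40.5 - 840.5 = -800.

-800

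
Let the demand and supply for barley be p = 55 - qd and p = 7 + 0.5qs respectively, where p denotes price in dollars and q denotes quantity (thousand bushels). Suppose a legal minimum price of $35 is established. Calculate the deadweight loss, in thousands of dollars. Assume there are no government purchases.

Rearranging demand gives qd = 55 - p; rearranging supply gives qs = 2p - 14. Equilibrium: 55 - p = 2p - 14, so 69 = 3p and p* = 23, q* = 32.
The floor of 35 is above the equilibrium price 23, so it binds.
At p = 35: qd = 55 - 35 = 20 and qs = 2·35 - 14 = 56.
Quantity traded falls to 20. At q = 20 the demand price is 55 - 20 = 35 and the supply price is (14 + 20)/2 = 17.
Deadweight loss = ½ · (35 - 17) · (32 - 20) = ½ · 18 · 12 = 108.

108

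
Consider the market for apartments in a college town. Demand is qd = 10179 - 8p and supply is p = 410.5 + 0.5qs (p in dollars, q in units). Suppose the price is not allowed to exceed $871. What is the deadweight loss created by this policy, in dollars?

Rearranging supply gives qs = 2p - 821. In a free market, 10179 - 8p = 2p - 821 gives the equilibrium p* = 1100, q* = 1379.
Since 871 < 1100, the ceiling is binding.
At p = 871: qd = 10179 - 8·871 = 3211 and qs = 2·871 - 821 = 921.
Quantity traded falls to 921. At q = 921 the demand price is (10179 - 921)/8 = 1157.25 and the supply price is (821 + 921)/2 = 871.
Deadweight loss = ½ · (1157.25 - 871) · (1379 - 921) = ½ · 286.25 · 458 = 65551.25.

65551.25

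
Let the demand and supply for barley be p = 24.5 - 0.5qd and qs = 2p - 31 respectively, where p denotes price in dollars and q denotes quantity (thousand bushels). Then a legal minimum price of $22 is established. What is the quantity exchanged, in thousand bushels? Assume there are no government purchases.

Rearranging demand gives qd = 49 - 2p. Without the control the market clears where 49 - 2p = 2p - 31, i.e. p* = 20 and q* = 9.
Since 22 > 20, the floor is binding.
At p = 22: qd = 49 - 2·22 = 5 and qs = 2·22 - 31 = 13.
The quantity actually transacted is the short side, demand: 5.

5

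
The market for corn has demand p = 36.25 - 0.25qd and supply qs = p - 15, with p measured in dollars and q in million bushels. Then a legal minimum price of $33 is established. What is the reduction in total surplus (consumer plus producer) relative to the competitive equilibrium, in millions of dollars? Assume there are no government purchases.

10

Rearranging demand gives qd = 145 - 4p. In a free market, 145 - 4p = p - 15 gives the equilibrium p* = 32, q* = 17.
Because the floor (33) lies above the market-clearing price, it is binding.
At p = 33: qd = 145 - 4·33 = 13 and qs = 33 - 15 = 18.
Quantity traded falls to 13. At q = 13 the demand price is (145 - 13)/4 = 33 and the supply price is 15 + 13 = 28.
Deadweight loss = ½ · (33 - 28) · (17 - 13) = ½ · 5 · 4 = 10.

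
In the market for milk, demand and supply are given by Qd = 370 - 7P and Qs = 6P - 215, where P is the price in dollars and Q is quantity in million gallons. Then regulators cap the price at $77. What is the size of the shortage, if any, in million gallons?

Setting quantity demanded equal to quantity supplied, 370 - 7P = 6P - 215, gives P* = 45 and Q* = 55.
The ceiling of 77 is above the equilibrium price 45, so it is not binding; the market clears at P* = 45, Q* = 55.
Since the control does not bind, there is no shortage.

0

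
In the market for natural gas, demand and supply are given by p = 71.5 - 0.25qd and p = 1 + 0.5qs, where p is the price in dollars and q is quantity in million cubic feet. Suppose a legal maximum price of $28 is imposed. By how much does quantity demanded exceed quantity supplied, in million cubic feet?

120

Rearranging demand gives qd = 286 - 4p; rearranging supply gives qs = 2p - 2. Equilibrium: 286 - 4p = 2p - 2, so 288 = 6p and p* = 48, q* = 94.
The ceiling of 28 is below the equilibrium price 48, so it binds.
At p = 28: qd = 286 - 4·28 = 174 and qs = 2·28 - 2 = 54.
Shortage = qd - qs = 174 - 54 = 120.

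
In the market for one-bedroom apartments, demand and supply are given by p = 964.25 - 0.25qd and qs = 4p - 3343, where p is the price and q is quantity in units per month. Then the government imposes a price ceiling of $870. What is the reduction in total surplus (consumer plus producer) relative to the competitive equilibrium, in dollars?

Rearranging demand gives qd = 3857 - 4p. In a free market, 3857 - 4p = 4p - 3343 gives the equilibrium p* = 900, q* = 257.
Since 870 < 900, the ceiling is binding.
At p = 870: qd = 3857 - 4·870 = 377 and qs = 4·870 - 3343 = 137.
Quantity traded falls to 137. At q = 137 the demand price is (3857 - 137)/4 = 930 and the supply price is (3343 + 137)/4 = 870.
Deadweight loss = ½ · (930 - 870) · (257 - 137) = ½ · 60 · 120 = 3600.

3600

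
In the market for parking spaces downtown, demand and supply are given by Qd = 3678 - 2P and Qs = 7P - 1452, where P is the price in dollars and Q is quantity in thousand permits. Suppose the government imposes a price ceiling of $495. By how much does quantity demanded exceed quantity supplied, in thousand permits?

675

Setting quantity demanded equal to quantity supplied, 3678 - 2P = 7P - 1452, gives P* = 570 and Q* = 2538.
The ceiling of 495 is below the equilibrium price 570, so it binds.
At P = 495: Qd = 3678 - 2·495 = 2688 and Qs = 7·495 - 1452 = 2013.
Shortage = Qd - Qs = 2688 - 2013 = 675.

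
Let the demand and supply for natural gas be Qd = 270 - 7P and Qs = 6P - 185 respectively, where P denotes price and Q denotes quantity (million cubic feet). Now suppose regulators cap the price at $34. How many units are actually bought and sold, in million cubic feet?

Equilibrium: 270 - 7P = 6P - 185, so 455 = 13P and P* = 35, Q* = 25.
The ceiling of 34 is below the equilibrium price 35, so it binds.
At P = 34: Qd = 270 - 7·34 = 32 and Qs = 6·34 - 185 = 19.
The quantity actually transacted is the short side, supply: 19.

19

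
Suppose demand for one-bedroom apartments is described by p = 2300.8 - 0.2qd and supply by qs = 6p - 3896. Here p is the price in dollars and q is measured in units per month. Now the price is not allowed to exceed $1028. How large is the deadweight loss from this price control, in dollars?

913334.4

Rearranging demand gives qd = 11504 - 5p. Setting quantity demanded equal to quantity supplied, 11504 - 5p = 6p - 3896, gives p* = 1400 and q* = 4504.
Because the ceiling (1028) lies below the market-clearing price, it is binding.
At p = 1028: qd = 11504 - 5·1028 = 6364 and qs = 6·1028 - 3896 = 2272.
Quantity traded falls to 2272. At q = 2272 the demand price is (11504 - 2272)/5 = 1846.4 and the supply price is (3896 + 2272)/6 = 1028.
Deadweight loss = ½ · (1846.4 - 1028) · (4504 - 2272) = ½ · 818.4 · 2232 = 913334.4.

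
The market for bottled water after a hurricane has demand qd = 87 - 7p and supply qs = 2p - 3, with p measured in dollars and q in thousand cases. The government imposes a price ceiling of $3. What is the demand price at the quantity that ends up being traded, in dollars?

Equilibrium: 87 - 7p = 2p - 3, so 90 = 9p and p* = 10, q* = 17.
Since 3 < 10, the ceiling is binding.
At p = 3: qd = 87 - 7·3 = 66 and qs = 2·3 - 3 = 3.
Only 3 units reach the market. On the demand curve, the marginal buyer's willingness to pay at q = 3 is (87 - 3)/7 = 12.

12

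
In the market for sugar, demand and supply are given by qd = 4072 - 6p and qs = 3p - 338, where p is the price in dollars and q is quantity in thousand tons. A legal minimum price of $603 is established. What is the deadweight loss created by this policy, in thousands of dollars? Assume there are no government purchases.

Setting quantity demanded equal to quantity supplied, 4072 - 6p = 3p - 338, gives p* = 490 and q* = 1132.
Because the floor (603) lies above the market-clearing price, it is binding.
At p = 603: qd = 4072 - 6·603 = 454 and qs = 3·603 - 338 = 1471.
Quantity traded falls to 454. At q = 454 the demand price is (4072 - 454)/6 = 603 and the supply price is (338 + 454)/3 = 264.
Deadweight loss = ½ · (603 - 264) · (1132 - 454) = ½ · 339 · 678 = 114921.

114921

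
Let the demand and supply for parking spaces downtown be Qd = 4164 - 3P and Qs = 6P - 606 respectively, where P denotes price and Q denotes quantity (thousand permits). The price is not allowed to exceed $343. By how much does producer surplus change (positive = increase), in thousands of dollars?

Equilibrium: 4164 - 3P = 6P - 606, so 4770 = 9P and P* = 530, Q* = 2574.
The ceiling of 343 is below the equilibrium price 530, so it binds.
At P = 343: Qd = 4164 - 3·343 = 3135 and Qs = 6·343 - 606 = 1452.
Producer surplus without the control is ½ · (530 - 101) · 2574 = 552123.
With the ceiling, producers sell 1452 units at 343, so PS = ½ · (343 - 101) · 1452 = 175692.
Change in producer surplus = 175692 - 552123 = -376431.

-376431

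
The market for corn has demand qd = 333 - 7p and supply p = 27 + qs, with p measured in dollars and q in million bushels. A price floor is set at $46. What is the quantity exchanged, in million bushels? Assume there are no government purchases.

11

Rearranging supply gives qs = p - 27. Without the control the market clears where 333 - 7p = p - 27, i.e. p* = 45 and q* = 18.
The floor of 46 is above the equilibrium price 45, so it binds.
At p = 46: qd = 333 - 7·46 = 11 and qs = 46 - 27 = 19.
The quantity actually transacted is the short side, demand: 11.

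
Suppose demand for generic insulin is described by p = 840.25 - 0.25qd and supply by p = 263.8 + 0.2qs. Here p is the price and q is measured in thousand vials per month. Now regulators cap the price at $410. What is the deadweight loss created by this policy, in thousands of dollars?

Rearranging demand gives qd = 3361 - 4p; rearranging supply gives qs = 5p - 1319. Without the control the market clears where 3361 - 4p = 5p - 1319, i.e. p* = 520 and q* = 1281.
Since 410 < 520, the ceiling is binding.
At p = 410: qd = 3361 - 4·410 = 1721 and qs = 5·410 - 1319 = 731.
Quantity traded falls to 731. At q = 731 the demand price is (3361 - 731)/4 = 657.5 and the supply price is (1319 + 731)/5 = 410.
Deadweight loss = ½ · (657.5 - 410) · (1281 - 731) = ½ · 247.5 · 550 = 68062.5.

68062.5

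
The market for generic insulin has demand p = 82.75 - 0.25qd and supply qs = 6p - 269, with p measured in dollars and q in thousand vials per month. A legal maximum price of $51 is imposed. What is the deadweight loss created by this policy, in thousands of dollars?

607.5

Rearranging demand gives qd = 331 - 4p. Equilibrium: 331 - 4p = 6p - 269, so 600 = 10p and p* = 60, q* = 91.
Because the ceiling (51) lies below the market-clearing price, it is binding.
At p = 51: qd = 331 - 4·51 = 127 and qs = 6·51 - 269 = 37.
Quantity traded falls to 37. At q = 37 the demand price is (331 - 37)/4 = 73.5 and the supply price is (269 + 37)/6 = 51.
Deadweight loss = ½ · (73.5 - 51) · (91 - 37) = ½ · 22.5 · 54 = 607.5.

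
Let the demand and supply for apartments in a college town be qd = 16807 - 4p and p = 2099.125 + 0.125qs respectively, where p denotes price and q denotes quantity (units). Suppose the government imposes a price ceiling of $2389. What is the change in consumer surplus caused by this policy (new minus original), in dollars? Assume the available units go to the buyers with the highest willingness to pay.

-398259

Rearranging supply gives qs = 8p - 16793. Equilibrium: 16807 - 4p = 8p - 16793, so 33600 = 12p and p* = 2800, q* = 5607.
Because the ceiling (2389) lies below the market-clearing price, it is binding.
At p = 2389: qd = 16807 - 4·2389 = 7251 and qs = 8·2389 - 16793 = 2319.
Consumer surplus without the control is ½ · (4201.75 - 2800) · 5607 = 3929806.125.
With the ceiling, 2319 units are sold at 2389 (assume they go to the highest-value buyers). The demand price at q = 2319 is 3622, so CS = ½ · [(4201.75 - 2389) + (3622 - 2389)] · 2319 = 3531547.125.
Change in consumer surplus = 3531547.125 - 3929806.125 = -398259.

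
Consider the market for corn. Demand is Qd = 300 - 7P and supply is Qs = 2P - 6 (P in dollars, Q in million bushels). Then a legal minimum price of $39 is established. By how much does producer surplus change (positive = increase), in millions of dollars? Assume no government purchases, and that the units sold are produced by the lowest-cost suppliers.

-171.25

Setting quantity demanded equal to quantity supplied, 300 - 7P = 2P - 6, gives P* = 34 and Q* = 62.
Because the floor (39) lies above the market-clearing price, it is binding.
At P = 39: Qd = 300 - 7·39 = 27 and Qs = 2·39 - 6 = 72.
Producer surplus without the control is ½ · (34 - 3) · 62 = 961.
With the floor, 27 units are sold at 39. The supply price at Q = 27 is 16.5, so PS = ½ · [(39 - 3) + (39 - 16.5)] · 27 = 789.75.
Change in producer surplus = 789.75 - 961 = -171.25.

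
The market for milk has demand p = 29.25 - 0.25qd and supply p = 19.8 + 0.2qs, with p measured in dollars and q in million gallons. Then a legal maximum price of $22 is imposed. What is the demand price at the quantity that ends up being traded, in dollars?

Rearranging demand gives qd = 117 - 4p; rearranging supply gives qs = 5p - 99. Equilibrium: 117 - 4p = 5p - 99, so 216 = 9p and p* = 24, q* = 21.
Because the ceiling (22) lies below the market-clearing price, it is binding.
At p = 22: qd = 117 - 4·22 = 29 and qs = 5·22 - 99 = 11.
Only 11 units reach the market. On the demand curve, the marginal buyer's willingness to pay at q = 11 is (117 - 11)/4 = 26.5.

26.5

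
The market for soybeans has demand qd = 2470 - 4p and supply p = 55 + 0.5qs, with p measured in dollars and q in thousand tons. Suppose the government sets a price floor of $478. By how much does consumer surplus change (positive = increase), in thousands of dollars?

-31392

Rearranging supply gives qs = 2p - 110. Equilibrium: 2470 - 4p = 2p - 110, so 2580 = 6p and p* = 430, q* = 750.
Because the floor (478) lies above the market-clearing price, it is binding.
At p = 478: qd = 2470 - 4·478 = 558 and qs = 2·478 - 110 = 846.
Consumer surplus without the control is ½ · (617.5 - 430) · 750 = 70312.5.
With the floor, consumers buy 558 units at 478, so CS = ½ · (617.5 - 478) · 558 = 38920.5.
Change in consumer surplus = 38920.5 - 70312.5 = -31392.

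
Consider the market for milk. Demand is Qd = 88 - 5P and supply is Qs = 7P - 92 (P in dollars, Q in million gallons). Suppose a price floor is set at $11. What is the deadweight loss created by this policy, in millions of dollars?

Setting quantity demanded equal to quantity supplied, 88 - 5P = 7P - 92, gives P* = 15 and Q* = 13.
The floor of 11 is below the equilibrium price 15, so it is not binding; the market clears at P* = 15, Q* = 13.
Since the control does not bind, no trades are prevented and deadweight loss is zero.

0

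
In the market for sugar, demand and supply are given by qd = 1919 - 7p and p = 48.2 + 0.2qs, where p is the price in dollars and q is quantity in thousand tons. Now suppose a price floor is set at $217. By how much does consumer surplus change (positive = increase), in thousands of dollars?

-19591.5

Rearranging supply gives qs = 5p - 241. In a free market, 1919 - 7p = 5p - 241 gives the equilibrium p* = 180, q* = 659.
Since 217 > 180, the floor is binding.
At p = 217: qd = 1919 - 7·217 = 400 and qs = 5·217 - 241 = 844.
Consumer surplus without the control is ½ · (1919/7 - 180) · 659 = 434281/14.
With the floor, consumers buy 400 units at 217, so CS = ½ · (1919/7 - 217) · 400 = 80000/7.
Change in consumer surplus = 80000/7 - 434281/14 = -19591.5.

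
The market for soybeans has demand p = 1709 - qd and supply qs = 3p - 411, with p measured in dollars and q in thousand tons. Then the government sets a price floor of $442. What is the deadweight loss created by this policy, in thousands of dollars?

0

Rearranging demand gives qd = 1709 - p. In a free market, 1709 - p = 3p - 411 gives the equilibrium p* = 530, q* = 1179.
Since 442 is below p* = 530, the floor does not bind and the free-market outcome prevails.
Since the control does not bind, no trades are prevented and deadweight loss is zero.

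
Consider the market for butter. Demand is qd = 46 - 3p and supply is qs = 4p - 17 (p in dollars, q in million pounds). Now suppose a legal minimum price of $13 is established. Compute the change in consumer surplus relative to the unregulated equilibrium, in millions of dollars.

-52

Setting quantity demanded equal to quantity supplied, 46 - 3p = 4p - 17, gives p* = 9 and q* = 19.
Since 13 > 9, the floor is binding.
At p = 13: qd = 46 - 3·13 = 7 and qs = 4·13 - 17 = 35.
Consumer surplus without the control is ½ · (46/3 - 9) · 19 = 361/6.
With the floor, consumers buy 7 units at 13, so CS = ½ · (46/3 - 13) · 7 = 49/6.
Change in consumer surplus = 49/6 - 361/6 = -52.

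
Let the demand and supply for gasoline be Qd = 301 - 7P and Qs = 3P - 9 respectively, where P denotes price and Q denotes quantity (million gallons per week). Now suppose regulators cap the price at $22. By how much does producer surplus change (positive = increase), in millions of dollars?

-634.5

Without the control the market clears where 301 - 7P = 3P - 9, i.e. P* = 31 and Q* = 84.
The ceiling of 22 is below the equilibrium price 31, so it binds.
At P = 22: Qd = 301 - 7·22 = 147 and Qs = 3·22 - 9 = 57.
Producer surplus without the control is ½ · (31 - 3) · 84 = 1176.
With the ceiling, producers sell 57 units at 22, so PS = ½ · (22 - 3) · 57 = 541.5.
Change in producer surplus = 541.5 - 1176 = -634.5.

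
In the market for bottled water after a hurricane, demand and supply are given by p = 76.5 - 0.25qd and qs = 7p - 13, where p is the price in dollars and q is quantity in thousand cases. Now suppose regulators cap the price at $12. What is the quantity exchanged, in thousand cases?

Rearranging demand gives qd = 306 - 4p. Equilibrium: 306 - 4p = 7p - 13, so 319 = 11p and p* = 29, q* = 190.
The ceiling of 12 is below the equilibrium price 29, so it binds.
At p = 12: qd = 306 - 4·12 = 258 and qs = 7·12 - 13 = 71.
The quantity actually transacted is the short side, supply: 71.

71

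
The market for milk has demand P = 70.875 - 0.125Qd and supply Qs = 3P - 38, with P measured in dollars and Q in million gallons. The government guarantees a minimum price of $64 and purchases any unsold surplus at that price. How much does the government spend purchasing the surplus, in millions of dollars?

Rearranging demand gives Qd = 567 - 8P. Setting quantity demanded equal to quantity supplied, 567 - 8P = 3P - 38, gives P* = 55 and Q* = 127.
The floor of 64 is above the equilibrium price 55, so it binds.
At P = 64: Qd = 567 - 8·64 = 55 and Qs = 3·64 - 38 = 154.
Surplus = Qs - Qd = 99.
Government expenditure = surplus × support price = 99 × 64 = 6336.

6336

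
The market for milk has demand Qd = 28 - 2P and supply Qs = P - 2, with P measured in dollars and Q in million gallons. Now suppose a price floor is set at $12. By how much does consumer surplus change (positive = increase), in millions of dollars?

-12

Without the control the market clears where 28 - 2P = P - 2, i.e. P* = 10 and Q* = 8.
Because the floor (12) lies above the market-clearing price, it is binding.
At P = 12: Qd = 28 - 2·12 = 4 and Qs = 12 - 2 = 10.
Consumer surplus without the control is ½ · (14 - 10) · 8 = 16.
With the floor, consumers buy 4 units at 12, so CS = ½ · (14 - 12) · 4 = 4.
Change in consumer surplus = 4 - 16 = -12.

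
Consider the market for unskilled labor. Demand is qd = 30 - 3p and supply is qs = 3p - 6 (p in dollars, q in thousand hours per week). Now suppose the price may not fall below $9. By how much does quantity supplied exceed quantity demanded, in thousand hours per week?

Without the control the market clears where 30 - 3p = 3p - 6, i.e. p* = 6 and q* = 12.
Since 9 > 6, the floor is binding.
At p = 9: qd = 30 - 3·9 = 3 and qs = 3·9 - 6 = 21.
Surplus = qs - qd = 21 - 3 = 18.

18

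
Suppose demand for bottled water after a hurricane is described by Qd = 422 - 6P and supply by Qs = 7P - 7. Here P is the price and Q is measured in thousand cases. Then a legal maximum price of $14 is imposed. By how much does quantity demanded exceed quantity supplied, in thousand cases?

247

Setting quantity demanded equal to quantity supplied, 422 - 6P = 7P - 7, gives P* = 33 and Q* = 224.
Since 14 < 33, the ceiling is binding.
At P = 14: Qd = 422 - 6·14 = 338 and Qs = 7·14 - 7 = 91.
Shortage = Qd - Qs = 338 - 91 = 247.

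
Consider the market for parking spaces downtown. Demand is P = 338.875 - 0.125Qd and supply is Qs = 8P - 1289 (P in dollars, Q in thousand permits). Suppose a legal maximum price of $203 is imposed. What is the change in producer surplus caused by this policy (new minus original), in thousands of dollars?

-24581

Rearranging demand gives Qd = 2711 - 8P. In a free market, 2711 - 8P = 8P - 1289 gives the equilibrium P* = 250, Q* = 711.
Because the ceiling (203) lies below the market-clearing price, it is binding.
At P = 203: Qd = 2711 - 8·203 = 1087 and Qs = 8·203 - 1289 = 335.
Producer surplus without the control is ½ · (250 - 161.125) · 711 = 31595.0625.
With the ceiling, producers sell 335 units at 203, so PS = ½ · (203 - 161.125) · 335 = 7014.0625.
Change in producer surplus = 7014.0625 - 31595.0625 = -24581.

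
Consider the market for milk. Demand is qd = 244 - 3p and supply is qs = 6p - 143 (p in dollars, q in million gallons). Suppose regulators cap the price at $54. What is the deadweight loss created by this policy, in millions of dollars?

0

Equilibrium: 244 - 3p = 6p - 143, so 387 = 9p and p* = 43, q* = 115.
The ceiling of 54 is above the equilibrium price 43, so it is not binding; the market clears at p* = 43, q* = 115.
Since the control does not bind, no trades are prevented and deadweight loss is zero.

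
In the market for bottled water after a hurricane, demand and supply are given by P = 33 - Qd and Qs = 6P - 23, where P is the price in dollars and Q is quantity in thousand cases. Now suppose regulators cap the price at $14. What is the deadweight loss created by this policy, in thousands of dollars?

0

Rearranging demand gives Qd = 33 - P. In a free market, 33 - P = 6P - 23 gives the equilibrium P* = 8, Q* = 25.
The ceiling of 14 is above the equilibrium price 8, so it is not binding; the market clears at P* = 8, Q* = 25.
Since the control does not bind, no trades are prevented and deadweight loss is zero.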